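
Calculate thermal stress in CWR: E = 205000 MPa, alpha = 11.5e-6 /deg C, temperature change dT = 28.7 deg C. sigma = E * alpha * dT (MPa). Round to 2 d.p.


sigma = E * alpha * dT
sigma = 205000 * 11.5e-6 * 28.7
sigma = 2.3575 * 28.7
sigma = 67.66 MPa

67.66


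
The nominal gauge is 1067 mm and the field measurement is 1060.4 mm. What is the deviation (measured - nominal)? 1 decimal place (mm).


Deviation = measured - nominal
Deviation = 1060.4 - 1067
Deviation = -6.6 mm

-6.6


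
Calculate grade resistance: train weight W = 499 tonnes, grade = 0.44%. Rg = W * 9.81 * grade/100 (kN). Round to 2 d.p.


Rg = W * 9.81 * grade / 100
Rg = 499 * 9.81 * 0.44 / 100
Rg = 4895.19 * 0.0044
Rg = 21.54 kN

21.54


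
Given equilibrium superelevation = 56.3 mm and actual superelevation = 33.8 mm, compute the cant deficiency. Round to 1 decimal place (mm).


Cant deficiency = equilibrium cant - actual cant
CD = 56.3 - 33.8
CD = 22.5 mm

22.5


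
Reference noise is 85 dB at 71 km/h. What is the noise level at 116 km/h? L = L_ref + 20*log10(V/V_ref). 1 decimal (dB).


V/V_ref = 116 / 71 = 1.633803
log10(1.633803) = 0.2132
20 * 0.2132 = 4.264
L = 85 + 4.264 = 89.3 dB

89.3


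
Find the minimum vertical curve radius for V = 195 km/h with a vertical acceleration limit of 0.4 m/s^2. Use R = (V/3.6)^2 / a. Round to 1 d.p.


Convert speed: V = 195 / 3.6 = 54.1667 m/s
V^2 = 2934.0278 m^2/s^2
R_v = 2934.0278 / 0.4
R_v = 7335.1 m

7335.1


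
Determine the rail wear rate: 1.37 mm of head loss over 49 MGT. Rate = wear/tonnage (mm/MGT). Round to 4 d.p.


Wear rate = total wear / cumulative tonnage
Rate = 1.37 / 49
Rate = 0.0280 mm/MGT

0.0280


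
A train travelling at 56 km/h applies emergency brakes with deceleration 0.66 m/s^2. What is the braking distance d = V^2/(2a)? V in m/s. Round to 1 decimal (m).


Convert speed: V = 56 / 3.6 = 15.5556 m/s
V^2 = 241.9753
d = 241.9753 / (2 * 0.66)
d = 241.9753 / 1.32
d = 183.3 m

183.3


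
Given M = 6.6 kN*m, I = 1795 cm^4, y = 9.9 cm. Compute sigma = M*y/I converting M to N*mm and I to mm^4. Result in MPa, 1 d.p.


Convert units:
M = 6.6 kN*m = 6600000 N*mm
y = 9.9 cm = 99 mm
I = 1795 cm^4 = 17950000 mm^4
sigma = 6600000 * 99 / 17950000
sigma = 36.4 MPa

36.4


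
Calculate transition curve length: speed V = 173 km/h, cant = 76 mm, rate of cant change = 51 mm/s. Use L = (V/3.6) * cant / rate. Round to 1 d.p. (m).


Convert speed: V = 173 / 3.6 = 48.0556 m/s
L = 48.0556 * 76 / 51
L = 3652.2222 / 51
L = 71.6 m

71.6


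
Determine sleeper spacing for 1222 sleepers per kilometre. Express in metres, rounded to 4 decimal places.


Spacing = 1000 m / number of sleepers
Spacing = 1000 / 1222
Spacing = 0.8183 m

0.8183


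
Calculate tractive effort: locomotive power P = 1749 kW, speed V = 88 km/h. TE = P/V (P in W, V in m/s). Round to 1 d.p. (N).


Convert: P = 1749 kW = 1749000 W
V = 88 / 3.6 = 24.4444 m/s
TE = 1749000 / 24.4444
TE = 71550.0 N

71550.0


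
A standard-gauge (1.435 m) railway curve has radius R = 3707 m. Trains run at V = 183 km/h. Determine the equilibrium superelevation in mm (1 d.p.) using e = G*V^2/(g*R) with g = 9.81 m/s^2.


Convert speed: V = 183 / 3.6 = 50.8333 m/s
Apply formula: e = 1.435 * 50.8333^2 / (9.81 * 3707)
e = 1.435 * 2584.0278 / 36365.67
e = 0.101966 m = 102.0 mm

102.0


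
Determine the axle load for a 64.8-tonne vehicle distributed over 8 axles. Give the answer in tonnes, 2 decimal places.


Load per axle = total weight / number of axles
Load = 64.8 / 8
Load = 8.10 tonnes

8.10


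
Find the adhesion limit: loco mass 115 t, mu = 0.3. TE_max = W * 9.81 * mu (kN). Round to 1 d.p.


TE_max = W * g * mu
TE_max = 115 * 9.81 * 0.3
TE_max = 1128.15 * 0.3
TE_max = 338.4 kN

338.4


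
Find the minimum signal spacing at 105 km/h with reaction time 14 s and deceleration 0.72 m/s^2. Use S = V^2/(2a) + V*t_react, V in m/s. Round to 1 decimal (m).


V = 105 / 3.6 = 29.1667 m/s
Braking distance = 29.1667^2 / (2*0.72) = 590.76 m
Sighting distance = 29.1667 * 14 = 408.3333 m
S = 590.76 + 408.3333 = 999.1 m

999.1


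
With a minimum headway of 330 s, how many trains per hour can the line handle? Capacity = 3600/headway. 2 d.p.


Capacity = 3600 / headway
Capacity = 3600 / 330
Capacity = 10.91 trains/hour

10.91


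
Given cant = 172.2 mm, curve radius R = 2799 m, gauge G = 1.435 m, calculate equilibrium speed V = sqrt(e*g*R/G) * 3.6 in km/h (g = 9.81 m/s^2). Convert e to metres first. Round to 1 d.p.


Convert cant: e = 172.2 mm = 0.1722 m
V_ms = sqrt(0.1722 * 9.81 * 2799 / 1.435)
V_ms = sqrt(3294.9828) = 57.4019 m/s
V = 57.4019 * 3.6 = 206.6 km/h

206.6


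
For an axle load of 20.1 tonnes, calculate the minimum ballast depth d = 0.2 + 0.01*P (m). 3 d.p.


d = 0.2 + 0.01 * 20.1
d = 0.2 + 0.201
d = 0.401 m

0.401


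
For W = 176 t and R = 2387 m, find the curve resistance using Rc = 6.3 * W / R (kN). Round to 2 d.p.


Rc = 6.3 * W / R
Rc = 6.3 * 176 / 2387
Rc = 1108.8 / 2387
Rc = 0.46 kN

0.46


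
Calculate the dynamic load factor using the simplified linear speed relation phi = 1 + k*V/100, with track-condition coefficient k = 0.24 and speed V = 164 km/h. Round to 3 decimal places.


phi = 1 + k * V / 100
phi = 1 + 0.24 * 164 / 100
phi = 1 + 0.3936
phi = 1.394

1.394


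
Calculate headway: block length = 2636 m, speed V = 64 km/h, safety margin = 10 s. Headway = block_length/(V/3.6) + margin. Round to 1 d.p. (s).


V = 64 / 3.6 = 17.7778 m/s
Block traversal time = 2636 / 17.7778 = 148.275 s
Headway = 148.275 + 10
Headway = 158.3 s

158.3


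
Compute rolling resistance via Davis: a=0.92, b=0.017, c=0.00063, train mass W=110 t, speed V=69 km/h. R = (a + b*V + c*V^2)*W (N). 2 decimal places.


b*V = 0.017 * 69 = 1.173
c*V^2 = 0.00063 * 4761 = 2.99943
R_per_t = 0.92 + 1.173 + 2.99943 = 5.09243 N/t
R_total = 5.09243 * 110 = 560.17 N

560.17


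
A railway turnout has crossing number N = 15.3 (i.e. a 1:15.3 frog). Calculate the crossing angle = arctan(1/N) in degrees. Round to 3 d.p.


1/N = 1/15.3 = 0.065359
angle = arctan(0.065359) = 0.065267 rad
angle = 0.065267 * 180/pi = 3.740 degrees

3.740


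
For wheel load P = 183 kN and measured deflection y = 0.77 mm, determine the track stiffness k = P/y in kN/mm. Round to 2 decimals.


Track stiffness k = P / y
k = 183 / 0.77
k = 237.66 kN/mm

237.66


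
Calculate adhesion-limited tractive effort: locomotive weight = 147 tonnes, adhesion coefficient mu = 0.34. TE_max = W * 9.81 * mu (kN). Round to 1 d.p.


TE_max = W * g * mu
TE_max = 147 * 9.81 * 0.34
TE_max = 1442.07 * 0.34
TE_max = 490.3 kN

490.3


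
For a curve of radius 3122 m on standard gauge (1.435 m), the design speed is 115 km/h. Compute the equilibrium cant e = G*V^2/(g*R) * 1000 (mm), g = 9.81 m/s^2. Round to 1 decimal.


Convert speed: V = 115 / 3.6 = 31.9444 m/s
Apply formula: e = 1.435 * 31.9444^2 / (9.81 * 3122)
e = 1.435 * 1020.4475 / 30626.82
e = 0.047812 m = 47.8 mm

47.8


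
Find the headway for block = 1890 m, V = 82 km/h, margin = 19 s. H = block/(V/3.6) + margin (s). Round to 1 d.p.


V = 82 / 3.6 = 22.7778 m/s
Block traversal time = 1890 / 22.7778 = 82.9756 s
Headway = 82.9756 + 19
Headway = 102.0 s

102.0


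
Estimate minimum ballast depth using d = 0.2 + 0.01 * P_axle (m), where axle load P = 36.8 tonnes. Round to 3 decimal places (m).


d = 0.2 + 0.01 * 36.8
d = 0.2 + 0.368
d = 0.568 m

0.568


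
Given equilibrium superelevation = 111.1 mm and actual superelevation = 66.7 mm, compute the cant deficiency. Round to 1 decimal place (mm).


Cant deficiency = equilibrium cant - actual cant
CD = 111.1 - 66.7
CD = 44.4 mm

44.4


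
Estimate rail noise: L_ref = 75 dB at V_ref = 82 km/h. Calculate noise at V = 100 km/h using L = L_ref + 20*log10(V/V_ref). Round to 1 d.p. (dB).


V/V_ref = 100 / 82 = 1.219512
log10(1.219512) = 0.086186
20 * 0.086186 = 1.7237
L = 75 + 1.7237 = 76.7 dB

76.7


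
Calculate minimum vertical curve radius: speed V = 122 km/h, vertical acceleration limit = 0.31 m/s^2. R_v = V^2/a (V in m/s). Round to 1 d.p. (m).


Convert speed: V = 122 / 3.6 = 33.8889 m/s
V^2 = 1148.4568 m^2/s^2
R_v = 1148.4568 / 0.31
R_v = 3704.7 m

3704.7


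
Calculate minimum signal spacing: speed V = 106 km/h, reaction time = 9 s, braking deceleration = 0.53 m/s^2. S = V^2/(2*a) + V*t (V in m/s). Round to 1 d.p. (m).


V = 106 / 3.6 = 29.4444 m/s
Braking distance = 29.4444^2 / (2*0.53) = 817.9012 m
Sighting distance = 29.4444 * 9 = 265.0 m
S = 817.9012 + 265.0 = 1082.9 m

1082.9


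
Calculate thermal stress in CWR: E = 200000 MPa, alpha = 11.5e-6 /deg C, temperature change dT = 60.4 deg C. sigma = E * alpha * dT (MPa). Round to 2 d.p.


sigma = E * alpha * dT
sigma = 200000 * 11.5e-6 * 60.4
sigma = 2.3 * 60.4
sigma = 138.92 MPa

138.92


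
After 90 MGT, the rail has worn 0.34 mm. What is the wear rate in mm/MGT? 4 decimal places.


Wear rate = total wear / cumulative tonnage
Rate = 0.34 / 90
Rate = 0.0038 mm/MGT

0.0038


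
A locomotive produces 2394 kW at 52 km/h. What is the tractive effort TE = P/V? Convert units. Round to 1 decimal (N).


Convert: P = 2394 kW = 2394000 W
V = 52 / 3.6 = 14.4444 m/s
TE = 2394000 / 14.4444
TE = 165738.5 N

165738.5


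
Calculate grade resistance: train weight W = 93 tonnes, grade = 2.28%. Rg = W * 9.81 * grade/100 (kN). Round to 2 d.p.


Rg = W * 9.81 * grade / 100
Rg = 93 * 9.81 * 2.28 / 100
Rg = 912.33 * 0.0228
Rg = 20.80 kN

20.80


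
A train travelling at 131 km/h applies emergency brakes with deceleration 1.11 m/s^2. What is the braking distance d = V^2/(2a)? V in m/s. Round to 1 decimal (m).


Convert speed: V = 131 / 3.6 = 36.3889 m/s
V^2 = 1324.1512
d = 1324.1512 / (2 * 1.11)
d = 1324.1512 / 2.22
d = 596.5 m

596.5


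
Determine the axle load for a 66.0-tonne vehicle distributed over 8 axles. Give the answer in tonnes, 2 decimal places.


Load per axle = total weight / number of axles
Load = 66.0 / 8
Load = 8.25 tonnes

8.25


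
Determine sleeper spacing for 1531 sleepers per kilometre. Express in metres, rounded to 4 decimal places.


Spacing = 1000 m / number of sleepers
Spacing = 1000 / 1531
Spacing = 0.6532 m

0.6532


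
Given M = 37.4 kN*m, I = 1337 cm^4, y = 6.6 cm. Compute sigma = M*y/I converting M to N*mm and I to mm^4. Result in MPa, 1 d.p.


Convert units:
M = 37.4 kN*m = 37400000 N*mm
y = 6.6 cm = 66 mm
I = 1337 cm^4 = 13370000 mm^4
sigma = 37400000 * 66 / 13370000
sigma = 184.6 MPa

184.6


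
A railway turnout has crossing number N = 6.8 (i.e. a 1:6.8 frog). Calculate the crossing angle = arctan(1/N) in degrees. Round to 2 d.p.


1/N = 1/6.8 = 0.147059
angle = arctan(0.147059) = 0.146012 rad
angle = 0.146012 * 180/pi = 8.37 degrees

8.37


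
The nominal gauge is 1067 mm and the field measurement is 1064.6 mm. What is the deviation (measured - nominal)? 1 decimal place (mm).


Deviation = measured - nominal
Deviation = 1064.6 - 1067
Deviation = -2.4 mm

-2.4


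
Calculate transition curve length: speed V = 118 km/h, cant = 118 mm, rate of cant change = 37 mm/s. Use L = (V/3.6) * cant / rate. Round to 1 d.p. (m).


Convert speed: V = 118 / 3.6 = 32.7778 m/s
L = 32.7778 * 118 / 37
L = 3867.7778 / 37
L = 104.5 m

104.5


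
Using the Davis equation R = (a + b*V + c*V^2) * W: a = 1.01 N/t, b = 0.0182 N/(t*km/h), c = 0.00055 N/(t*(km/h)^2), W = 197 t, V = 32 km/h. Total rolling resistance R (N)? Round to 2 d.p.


b*V = 0.0182 * 32 = 0.5824
c*V^2 = 0.00055 * 1024 = 0.5632
R_per_t = 1.01 + 0.5824 + 0.5632 = 2.1556 N/t
R_total = 2.1556 * 197 = 424.65 N

424.65


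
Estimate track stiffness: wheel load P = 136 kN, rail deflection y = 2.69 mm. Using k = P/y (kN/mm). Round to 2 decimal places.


Track stiffness k = P / y
k = 136 / 2.69
k = 50.56 kN/mm

50.56


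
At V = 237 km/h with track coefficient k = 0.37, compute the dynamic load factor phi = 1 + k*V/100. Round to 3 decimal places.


phi = 1 + k * V / 100
phi = 1 + 0.37 * 237 / 100
phi = 1 + 0.8769
phi = 1.877

1.877


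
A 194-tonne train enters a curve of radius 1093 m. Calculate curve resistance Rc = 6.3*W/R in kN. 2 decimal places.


Rc = 6.3 * W / R
Rc = 6.3 * 194 / 1093
Rc = 1222.2 / 1093
Rc = 1.12 kN

1.12


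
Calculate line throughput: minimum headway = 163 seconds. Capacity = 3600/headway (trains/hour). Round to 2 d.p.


Capacity = 3600 / headway
Capacity = 3600 / 163
Capacity = 22.09 trains/hour

22.09


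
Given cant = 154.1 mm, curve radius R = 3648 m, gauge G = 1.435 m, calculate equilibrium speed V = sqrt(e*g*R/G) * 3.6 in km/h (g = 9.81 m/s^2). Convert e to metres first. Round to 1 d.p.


Convert cant: e = 154.1 mm = 0.1541 m
V_ms = sqrt(0.1541 * 9.81 * 3648 / 1.435)
V_ms = sqrt(3843.037079) = 61.9922 m/s
V = 61.9922 * 3.6 = 223.2 km/h

223.2


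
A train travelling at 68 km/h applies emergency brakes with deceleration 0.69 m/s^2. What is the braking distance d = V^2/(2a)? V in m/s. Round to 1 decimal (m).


Convert speed: V = 68 / 3.6 = 18.8889 m/s
V^2 = 356.7901
d = 356.7901 / (2 * 0.69)
d = 356.7901 / 1.38
d = 258.5 m

258.5


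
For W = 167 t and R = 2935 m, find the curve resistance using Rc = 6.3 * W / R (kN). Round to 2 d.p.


Rc = 6.3 * W / R
Rc = 6.3 * 167 / 2935
Rc = 1052.1 / 2935
Rc = 0.36 kN

0.36


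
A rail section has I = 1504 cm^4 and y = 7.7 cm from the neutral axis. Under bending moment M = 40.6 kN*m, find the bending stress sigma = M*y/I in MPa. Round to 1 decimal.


Convert units:
M = 40.6 kN*m = 40600000 N*mm
y = 7.7 cm = 77 mm
I = 1504 cm^4 = 15040000 mm^4
sigma = 40600000 * 77 / 15040000
sigma = 207.9 MPa

207.9


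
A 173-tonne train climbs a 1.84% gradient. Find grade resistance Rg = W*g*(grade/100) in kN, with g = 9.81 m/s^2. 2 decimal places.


Rg = W * 9.81 * grade / 100
Rg = 173 * 9.81 * 1.84 / 100
Rg = 1697.13 * 0.0184
Rg = 31.23 kN

31.23


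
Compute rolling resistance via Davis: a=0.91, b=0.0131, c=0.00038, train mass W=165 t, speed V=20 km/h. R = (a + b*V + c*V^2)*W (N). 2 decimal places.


b*V = 0.0131 * 20 = 0.262
c*V^2 = 0.00038 * 400 = 0.152
R_per_t = 0.91 + 0.262 + 0.152 = 1.324 N/t
R_total = 1.324 * 165 = 218.46 N

218.46


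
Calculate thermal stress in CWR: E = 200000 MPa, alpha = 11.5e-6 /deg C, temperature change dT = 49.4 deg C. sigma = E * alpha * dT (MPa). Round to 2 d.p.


sigma = E * alpha * dT
sigma = 200000 * 11.5e-6 * 49.4
sigma = 2.3 * 49.4
sigma = 113.62 MPa

113.62


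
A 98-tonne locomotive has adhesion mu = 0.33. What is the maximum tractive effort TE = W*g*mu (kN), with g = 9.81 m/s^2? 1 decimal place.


TE_max = W * g * mu
TE_max = 98 * 9.81 * 0.33
TE_max = 961.38 * 0.33
TE_max = 317.3 kN

317.3


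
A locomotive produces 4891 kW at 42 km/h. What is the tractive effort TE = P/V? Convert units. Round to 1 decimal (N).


Convert: P = 4891 kW = 4891000 W
V = 42 / 3.6 = 11.6667 m/s
TE = 4891000 / 11.6667
TE = 419228.6 N

419228.6


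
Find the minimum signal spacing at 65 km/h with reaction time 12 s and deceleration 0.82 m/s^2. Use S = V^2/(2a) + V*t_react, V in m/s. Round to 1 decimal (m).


V = 65 / 3.6 = 18.0556 m/s
Braking distance = 18.0556^2 / (2*0.82) = 198.7824 m
Sighting distance = 18.0556 * 12 = 216.6667 m
S = 198.7824 + 216.6667 = 415.4 m

415.4


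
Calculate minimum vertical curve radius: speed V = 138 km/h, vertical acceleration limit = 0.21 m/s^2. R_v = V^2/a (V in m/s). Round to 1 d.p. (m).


Convert speed: V = 138 / 3.6 = 38.3333 m/s
V^2 = 1469.4444 m^2/s^2
R_v = 1469.4444 / 0.21
R_v = 6997.4 m

6997.4


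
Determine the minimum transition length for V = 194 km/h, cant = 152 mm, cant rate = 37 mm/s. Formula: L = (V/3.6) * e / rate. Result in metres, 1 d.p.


Convert speed: V = 194 / 3.6 = 53.8889 m/s
L = 53.8889 * 152 / 37
L = 8191.1111 / 37
L = 221.4 m

221.4


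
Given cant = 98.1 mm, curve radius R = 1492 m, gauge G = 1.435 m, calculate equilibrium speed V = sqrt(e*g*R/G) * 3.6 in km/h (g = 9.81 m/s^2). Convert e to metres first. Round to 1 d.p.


Convert cant: e = 98.1 mm = 0.0981 m
V_ms = sqrt(0.0981 * 9.81 * 1492 / 1.435)
V_ms = sqrt(1000.587186) = 31.6321 m/s
V = 31.6321 * 3.6 = 113.9 km/h

113.9


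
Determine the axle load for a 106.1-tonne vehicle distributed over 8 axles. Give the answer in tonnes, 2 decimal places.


Load per axle = total weight / number of axles
Load = 106.1 / 8
Load = 13.26 tonnes

13.26


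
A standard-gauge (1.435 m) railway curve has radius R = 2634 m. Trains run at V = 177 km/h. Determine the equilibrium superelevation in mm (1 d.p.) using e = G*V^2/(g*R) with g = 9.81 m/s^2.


Convert speed: V = 177 / 3.6 = 49.1667 m/s
Apply formula: e = 1.435 * 49.1667^2 / (9.81 * 2634)
e = 1.435 * 2417.3611 / 25839.54
e = 0.134248 m = 134.2 mm

134.2


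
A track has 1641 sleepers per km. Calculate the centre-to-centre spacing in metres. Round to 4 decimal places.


Spacing = 1000 m / number of sleepers
Spacing = 1000 / 1641
Spacing = 0.6094 m

0.6094


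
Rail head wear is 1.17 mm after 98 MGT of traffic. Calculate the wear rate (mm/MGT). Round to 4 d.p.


Wear rate = total wear / cumulative tonnage
Rate = 1.17 / 98
Rate = 0.0119 mm/MGT

0.0119


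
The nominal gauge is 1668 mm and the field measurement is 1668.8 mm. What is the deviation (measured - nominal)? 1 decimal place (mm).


Deviation = measured - nominal
Deviation = 1668.8 - 1668
Deviation = 0.8 mm

0.8


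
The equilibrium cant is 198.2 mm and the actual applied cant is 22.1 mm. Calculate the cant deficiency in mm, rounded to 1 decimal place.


Cant deficiency = equilibrium cant - actual cant
CD = 198.2 - 22.1
CD = 176.1 mm

176.1


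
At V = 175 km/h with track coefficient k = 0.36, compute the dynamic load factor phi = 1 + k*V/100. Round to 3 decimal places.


phi = 1 + k * V / 100
phi = 1 + 0.36 * 175 / 100
phi = 1 + 0.63
phi = 1.630

1.630


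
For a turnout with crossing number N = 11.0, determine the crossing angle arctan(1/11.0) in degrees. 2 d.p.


1/N = 1/11.0 = 0.090909
angle = arctan(0.090909) = 0.09066 rad
angle = 0.09066 * 180/pi = 5.19 degrees

5.19


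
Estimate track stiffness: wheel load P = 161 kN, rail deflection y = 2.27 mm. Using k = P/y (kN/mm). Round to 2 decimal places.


Track stiffness k = P / y
k = 161 / 2.27
k = 70.93 kN/mm

70.93


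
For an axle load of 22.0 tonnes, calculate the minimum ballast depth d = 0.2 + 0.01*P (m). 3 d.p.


d = 0.2 + 0.01 * 22.0
d = 0.2 + 0.22
d = 0.420 m

0.420


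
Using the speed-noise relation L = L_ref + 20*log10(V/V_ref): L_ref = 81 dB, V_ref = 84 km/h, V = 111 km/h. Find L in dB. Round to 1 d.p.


V/V_ref = 111 / 84 = 1.321429
log10(1.321429) = 0.121044
20 * 0.121044 = 2.4209
L = 81 + 2.4209 = 83.4 dB

83.4


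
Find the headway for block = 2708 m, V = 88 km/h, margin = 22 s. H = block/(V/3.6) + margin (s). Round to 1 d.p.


V = 88 / 3.6 = 24.4444 m/s
Block traversal time = 2708 / 24.4444 = 110.7818 s
Headway = 110.7818 + 22
Headway = 132.8 s

132.8


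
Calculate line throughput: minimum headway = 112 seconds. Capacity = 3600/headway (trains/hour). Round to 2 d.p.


Capacity = 3600 / headway
Capacity = 3600 / 112
Capacity = 32.14 trains/hour

32.14


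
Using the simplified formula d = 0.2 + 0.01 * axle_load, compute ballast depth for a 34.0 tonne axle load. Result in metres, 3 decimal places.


d = 0.2 + 0.01 * 34.0
d = 0.2 + 0.34
d = 0.540 m

0.540


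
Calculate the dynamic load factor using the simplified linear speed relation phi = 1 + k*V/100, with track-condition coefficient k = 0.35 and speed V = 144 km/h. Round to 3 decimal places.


phi = 1 + k * V / 100
phi = 1 + 0.35 * 144 / 100
phi = 1 + 0.504
phi = 1.504

1.504


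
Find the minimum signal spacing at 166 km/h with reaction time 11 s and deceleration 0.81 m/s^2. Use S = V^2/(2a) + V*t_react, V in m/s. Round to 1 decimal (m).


V = 166 / 3.6 = 46.1111 m/s
Braking distance = 46.1111^2 / (2*0.81) = 1312.4905 m
Sighting distance = 46.1111 * 11 = 507.2222 m
S = 1312.4905 + 507.2222 = 1819.7 m

1819.7


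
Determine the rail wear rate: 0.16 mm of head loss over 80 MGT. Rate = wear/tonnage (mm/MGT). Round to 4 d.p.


Wear rate = total wear / cumulative tonnage
Rate = 0.16 / 80
Rate = 0.0020 mm/MGT

0.0020


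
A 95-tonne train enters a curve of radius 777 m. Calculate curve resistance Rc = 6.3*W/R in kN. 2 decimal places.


Rc = 6.3 * W / R
Rc = 6.3 * 95 / 777
Rc = 598.5 / 777
Rc = 0.77 kN

0.77


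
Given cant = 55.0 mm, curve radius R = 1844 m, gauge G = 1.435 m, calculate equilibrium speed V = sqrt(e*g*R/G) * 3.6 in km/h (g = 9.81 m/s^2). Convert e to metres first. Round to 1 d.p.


Convert cant: e = 55.0 mm = 0.0550 m
V_ms = sqrt(0.0550 * 9.81 * 1844 / 1.435)
V_ms = sqrt(693.33115) = 26.3312 m/s
V = 26.3312 * 3.6 = 94.8 km/h

94.8


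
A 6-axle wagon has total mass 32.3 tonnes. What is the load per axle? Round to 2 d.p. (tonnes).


Load per axle = total weight / number of axles
Load = 32.3 / 6
Load = 5.38 tonnes

5.38


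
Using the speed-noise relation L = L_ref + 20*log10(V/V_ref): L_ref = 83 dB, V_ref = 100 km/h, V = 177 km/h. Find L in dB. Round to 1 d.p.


V/V_ref = 177 / 100 = 1.77
log10(1.77) = 0.247973
20 * 0.247973 = 4.9595
L = 83 + 4.9595 = 88.0 dB

88.0


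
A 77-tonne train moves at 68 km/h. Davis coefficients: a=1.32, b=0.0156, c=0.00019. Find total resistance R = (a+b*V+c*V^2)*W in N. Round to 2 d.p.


b*V = 0.0156 * 68 = 1.0608
c*V^2 = 0.00019 * 4624 = 0.87856
R_per_t = 1.32 + 1.0608 + 0.87856 = 3.25936 N/t
R_total = 3.25936 * 77 = 250.97 N

250.97


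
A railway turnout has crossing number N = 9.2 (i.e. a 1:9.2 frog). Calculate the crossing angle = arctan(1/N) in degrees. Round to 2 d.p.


1/N = 1/9.2 = 0.108696
angle = arctan(0.108696) = 0.108271 rad
angle = 0.108271 * 180/pi = 6.20 degrees

6.20


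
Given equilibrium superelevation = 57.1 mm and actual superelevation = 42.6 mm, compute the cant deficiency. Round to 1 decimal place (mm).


Cant deficiency = equilibrium cant - actual cant
CD = 57.1 - 42.6
CD = 14.5 mm

14.5


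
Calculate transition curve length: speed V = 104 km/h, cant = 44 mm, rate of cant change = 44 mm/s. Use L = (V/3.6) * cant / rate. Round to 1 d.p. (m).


Convert speed: V = 104 / 3.6 = 28.8889 m/s
L = 28.8889 * 44 / 44
L = 1271.1111 / 44
L = 28.9 m

28.9


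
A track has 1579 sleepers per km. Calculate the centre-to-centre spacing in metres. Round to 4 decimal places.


Spacing = 1000 m / number of sleepers
Spacing = 1000 / 1579
Spacing = 0.6333 m

0.6333


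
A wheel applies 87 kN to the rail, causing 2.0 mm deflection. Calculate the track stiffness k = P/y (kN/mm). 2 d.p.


Track stiffness k = P / y
k = 87 / 2.0
k = 43.50 kN/mm

43.50


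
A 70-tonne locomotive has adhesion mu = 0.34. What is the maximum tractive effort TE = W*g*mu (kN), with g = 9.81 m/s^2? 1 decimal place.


TE_max = W * g * mu
TE_max = 70 * 9.81 * 0.34
TE_max = 686.7 * 0.34
TE_max = 233.5 kN

233.5


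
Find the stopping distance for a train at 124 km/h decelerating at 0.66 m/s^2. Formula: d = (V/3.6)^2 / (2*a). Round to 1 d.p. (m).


Convert speed: V = 124 / 3.6 = 34.4444 m/s
V^2 = 1186.4198
d = 1186.4198 / (2 * 0.66)
d = 1186.4198 / 1.32
d = 898.8 m

898.8


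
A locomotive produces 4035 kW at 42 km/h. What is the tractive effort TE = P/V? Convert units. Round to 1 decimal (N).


Convert: P = 4035 kW = 4035000 W
V = 42 / 3.6 = 11.6667 m/s
TE = 4035000 / 11.6667
TE = 345857.1 N

345857.1


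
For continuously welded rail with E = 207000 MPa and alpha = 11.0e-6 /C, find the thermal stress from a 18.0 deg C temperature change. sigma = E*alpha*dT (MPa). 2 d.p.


sigma = E * alpha * dT
sigma = 207000 * 11.0e-6 * 18.0
sigma = 2.277 * 18.0
sigma = 40.99 MPa

40.99


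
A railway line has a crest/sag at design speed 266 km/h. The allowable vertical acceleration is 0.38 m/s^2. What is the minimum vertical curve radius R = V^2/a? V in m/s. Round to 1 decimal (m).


Convert speed: V = 266 / 3.6 = 73.8889 m/s
V^2 = 5459.5679 m^2/s^2
R_v = 5459.5679 / 0.38
R_v = 14367.3 m

14367.3


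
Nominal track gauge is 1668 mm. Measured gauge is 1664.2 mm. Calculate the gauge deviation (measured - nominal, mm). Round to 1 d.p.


Deviation = measured - nominal
Deviation = 1664.2 - 1668
Deviation = -3.8 mm

-3.8


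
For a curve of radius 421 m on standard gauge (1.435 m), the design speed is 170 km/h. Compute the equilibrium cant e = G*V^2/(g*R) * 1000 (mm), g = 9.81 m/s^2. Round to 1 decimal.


Convert speed: V = 170 / 3.6 = 47.2222 m/s
Apply formula: e = 1.435 * 47.2222^2 / (9.81 * 421)
e = 1.435 * 2229.9383 / 4130.01
e = 0.774807 m = 774.8 mm

774.8


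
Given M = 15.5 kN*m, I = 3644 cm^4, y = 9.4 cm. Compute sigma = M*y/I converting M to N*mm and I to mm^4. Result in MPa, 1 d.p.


Convert units:
M = 15.5 kN*m = 15500000 N*mm
y = 9.4 cm = 94 mm
I = 3644 cm^4 = 36440000 mm^4
sigma = 15500000 * 94 / 36440000
sigma = 40.0 MPa

40.0


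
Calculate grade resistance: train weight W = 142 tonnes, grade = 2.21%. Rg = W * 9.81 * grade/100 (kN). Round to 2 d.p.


Rg = W * 9.81 * grade / 100
Rg = 142 * 9.81 * 2.21 / 100
Rg = 1393.02 * 0.0221
Rg = 30.79 kN

30.79


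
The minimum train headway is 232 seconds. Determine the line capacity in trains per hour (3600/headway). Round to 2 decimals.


Capacity = 3600 / headway
Capacity = 3600 / 232
Capacity = 15.52 trains/hour

15.52


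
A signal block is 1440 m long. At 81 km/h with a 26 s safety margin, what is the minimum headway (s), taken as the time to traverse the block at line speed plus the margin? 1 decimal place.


V = 81 / 3.6 = 22.5 m/s
Block traversal time = 1440 / 22.5 = 64.0 s
Headway = 64.0 + 26
Headway = 90.0 s

90.0


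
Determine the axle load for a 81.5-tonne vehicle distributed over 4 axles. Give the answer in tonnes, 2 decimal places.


Load per axle = total weight / number of axles
Load = 81.5 / 4
Load = 20.38 tonnes

20.38


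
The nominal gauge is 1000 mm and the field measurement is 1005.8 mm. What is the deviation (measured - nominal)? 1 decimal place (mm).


Deviation = measured - nominal
Deviation = 1005.8 - 1000
Deviation = 5.8 mm

5.8


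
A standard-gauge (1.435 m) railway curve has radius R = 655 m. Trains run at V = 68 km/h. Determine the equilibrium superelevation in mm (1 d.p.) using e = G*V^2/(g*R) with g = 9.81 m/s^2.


Convert speed: V = 68 / 3.6 = 18.8889 m/s
Apply formula: e = 1.435 * 18.8889^2 / (9.81 * 655)
e = 1.435 * 356.7901 / 6425.55
e = 0.079681 m = 79.7 mm

79.7


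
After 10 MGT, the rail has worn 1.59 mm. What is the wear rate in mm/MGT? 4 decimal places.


Wear rate = total wear / cumulative tonnage
Rate = 1.59 / 10
Rate = 0.1590 mm/MGT

0.1590


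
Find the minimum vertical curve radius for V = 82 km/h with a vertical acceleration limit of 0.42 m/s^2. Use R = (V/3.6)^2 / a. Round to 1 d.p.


Convert speed: V = 82 / 3.6 = 22.7778 m/s
V^2 = 518.8272 m^2/s^2
R_v = 518.8272 / 0.42
R_v = 1235.3 m

1235.3


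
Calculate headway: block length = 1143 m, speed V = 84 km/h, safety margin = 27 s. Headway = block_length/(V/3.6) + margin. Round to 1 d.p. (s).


V = 84 / 3.6 = 23.3333 m/s
Block traversal time = 1143 / 23.3333 = 48.9857 s
Headway = 48.9857 + 27
Headway = 76.0 s

76.0


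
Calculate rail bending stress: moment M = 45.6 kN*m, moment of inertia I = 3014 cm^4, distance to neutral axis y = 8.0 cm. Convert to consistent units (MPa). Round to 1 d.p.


Convert units:
M = 45.6 kN*m = 45600000 N*mm
y = 8.0 cm = 80 mm
I = 3014 cm^4 = 30140000 mm^4
sigma = 45600000 * 80 / 30140000
sigma = 121.0 MPa

121.0


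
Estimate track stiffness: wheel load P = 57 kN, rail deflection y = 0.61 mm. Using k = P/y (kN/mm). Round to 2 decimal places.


Track stiffness k = P / y
k = 57 / 0.61
k = 93.44 kN/mm

93.44


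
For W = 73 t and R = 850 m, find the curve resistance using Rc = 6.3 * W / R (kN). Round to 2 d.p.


Rc = 6.3 * W / R
Rc = 6.3 * 73 / 850
Rc = 459.9 / 850
Rc = 0.54 kN

0.54


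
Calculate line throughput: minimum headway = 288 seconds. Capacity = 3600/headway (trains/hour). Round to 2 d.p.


Capacity = 3600 / headway
Capacity = 3600 / 288
Capacity = 12.50 trains/hour

12.50


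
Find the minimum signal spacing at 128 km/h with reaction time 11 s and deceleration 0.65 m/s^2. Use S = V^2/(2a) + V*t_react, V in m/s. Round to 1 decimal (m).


V = 128 / 3.6 = 35.5556 m/s
Braking distance = 35.5556^2 / (2*0.65) = 972.4596 m
Sighting distance = 35.5556 * 11 = 391.1111 m
S = 972.4596 + 391.1111 = 1363.6 m

1363.6


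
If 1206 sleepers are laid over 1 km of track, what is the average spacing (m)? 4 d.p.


Spacing = 1000 m / number of sleepers
Spacing = 1000 / 1206
Spacing = 0.8292 m

0.8292


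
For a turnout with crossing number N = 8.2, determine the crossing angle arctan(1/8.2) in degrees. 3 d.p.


1/N = 1/8.2 = 0.121951
angle = arctan(0.121951) = 0.121352 rad
angle = 0.121352 * 180/pi = 6.953 degrees

6.953


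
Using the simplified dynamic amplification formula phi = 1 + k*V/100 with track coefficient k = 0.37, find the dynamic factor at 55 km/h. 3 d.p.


phi = 1 + k * V / 100
phi = 1 + 0.37 * 55 / 100
phi = 1 + 0.2035
phi = 1.204

1.204


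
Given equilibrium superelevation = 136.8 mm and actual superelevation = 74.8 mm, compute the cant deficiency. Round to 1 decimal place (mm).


Cant deficiency = equilibrium cant - actual cant
CD = 136.8 - 74.8
CD = 62.0 mm

62.0


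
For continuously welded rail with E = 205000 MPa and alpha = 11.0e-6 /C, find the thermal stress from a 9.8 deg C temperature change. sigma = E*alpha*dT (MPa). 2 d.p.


sigma = E * alpha * dT
sigma = 205000 * 11.0e-6 * 9.8
sigma = 2.255 * 9.8
sigma = 22.10 MPa

22.10


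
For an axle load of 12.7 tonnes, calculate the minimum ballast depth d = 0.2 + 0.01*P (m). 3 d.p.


d = 0.2 + 0.01 * 12.7
d = 0.2 + 0.127
d = 0.327 m

0.327


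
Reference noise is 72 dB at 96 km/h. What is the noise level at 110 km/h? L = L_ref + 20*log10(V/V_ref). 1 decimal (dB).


V/V_ref = 110 / 96 = 1.145833
log10(1.145833) = 0.059121
20 * 0.059121 = 1.1824
L = 72 + 1.1824 = 73.2 dB

73.2


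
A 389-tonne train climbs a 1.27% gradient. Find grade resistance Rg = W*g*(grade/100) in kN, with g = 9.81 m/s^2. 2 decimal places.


Rg = W * 9.81 * grade / 100
Rg = 389 * 9.81 * 1.27 / 100
Rg = 3816.09 * 0.0127
Rg = 48.46 kN

48.46


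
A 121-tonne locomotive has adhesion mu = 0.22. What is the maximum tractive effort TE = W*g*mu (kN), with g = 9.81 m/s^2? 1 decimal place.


TE_max = W * g * mu
TE_max = 121 * 9.81 * 0.22
TE_max = 1187.01 * 0.22
TE_max = 261.1 kN

261.1


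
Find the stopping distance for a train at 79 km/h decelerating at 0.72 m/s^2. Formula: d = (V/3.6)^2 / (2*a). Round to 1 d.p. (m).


Convert speed: V = 79 / 3.6 = 21.9444 m/s
V^2 = 481.5586
d = 481.5586 / (2 * 0.72)
d = 481.5586 / 1.44
d = 334.4 m

334.4


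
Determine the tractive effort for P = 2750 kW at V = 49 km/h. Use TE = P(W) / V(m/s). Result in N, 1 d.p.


Convert: P = 2750 kW = 2750000 W
V = 49 / 3.6 = 13.6111 m/s
TE = 2750000 / 13.6111
TE = 202040.8 N

202040.8


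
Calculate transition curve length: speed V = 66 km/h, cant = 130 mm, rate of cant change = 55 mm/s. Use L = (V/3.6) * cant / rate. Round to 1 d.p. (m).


Convert speed: V = 66 / 3.6 = 18.3333 m/s
L = 18.3333 * 130 / 55
L = 2383.3333 / 55
L = 43.3 m

43.3


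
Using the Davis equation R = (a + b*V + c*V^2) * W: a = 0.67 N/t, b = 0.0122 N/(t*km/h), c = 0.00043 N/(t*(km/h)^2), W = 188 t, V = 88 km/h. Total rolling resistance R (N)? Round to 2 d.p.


b*V = 0.0122 * 88 = 1.0736
c*V^2 = 0.00043 * 7744 = 3.32992
R_per_t = 0.67 + 1.0736 + 3.32992 = 5.07352 N/t
R_total = 5.07352 * 188 = 953.82 N

953.82


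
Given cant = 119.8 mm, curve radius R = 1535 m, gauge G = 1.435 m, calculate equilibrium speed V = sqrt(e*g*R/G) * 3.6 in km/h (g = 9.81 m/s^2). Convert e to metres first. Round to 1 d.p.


Convert cant: e = 119.8 mm = 0.1198 m
V_ms = sqrt(0.1198 * 9.81 * 1535 / 1.435)
V_ms = sqrt(1257.136118) = 35.4561 m/s
V = 35.4561 * 3.6 = 127.6 km/h

127.6


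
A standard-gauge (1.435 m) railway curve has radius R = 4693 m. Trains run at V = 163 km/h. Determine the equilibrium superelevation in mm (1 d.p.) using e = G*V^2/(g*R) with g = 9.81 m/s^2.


Convert speed: V = 163 / 3.6 = 45.2778 m/s
Apply formula: e = 1.435 * 45.2778^2 / (9.81 * 4693)
e = 1.435 * 2050.0772 / 46038.33
e = 0.0639 m = 63.9 mm

63.9


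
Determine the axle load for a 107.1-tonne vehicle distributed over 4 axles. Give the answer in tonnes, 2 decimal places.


Load per axle = total weight / number of axles
Load = 107.1 / 4
Load = 26.78 tonnes

26.78


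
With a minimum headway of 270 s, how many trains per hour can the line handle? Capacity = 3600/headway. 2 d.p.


Capacity = 3600 / headway
Capacity = 3600 / 270
Capacity = 13.33 trains/hour

13.33


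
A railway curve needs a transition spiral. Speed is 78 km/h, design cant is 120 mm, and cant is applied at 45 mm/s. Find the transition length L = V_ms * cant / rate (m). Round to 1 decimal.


Convert speed: V = 78 / 3.6 = 21.6667 m/s
L = 21.6667 * 120 / 45
L = 2600.0 / 45
L = 57.8 m

57.8


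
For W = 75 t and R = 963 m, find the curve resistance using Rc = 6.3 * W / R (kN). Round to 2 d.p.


Rc = 6.3 * W / R
Rc = 6.3 * 75 / 963
Rc = 472.5 / 963
Rc = 0.49 kN

0.49


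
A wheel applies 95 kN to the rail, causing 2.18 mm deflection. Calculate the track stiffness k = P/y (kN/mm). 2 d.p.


Track stiffness k = P / y
k = 95 / 2.18
k = 43.58 kN/mm

43.58


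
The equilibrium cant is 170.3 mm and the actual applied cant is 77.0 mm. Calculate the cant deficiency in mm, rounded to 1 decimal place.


Cant deficiency = equilibrium cant - actual cant
CD = 170.3 - 77.0
CD = 93.3 mm

93.3


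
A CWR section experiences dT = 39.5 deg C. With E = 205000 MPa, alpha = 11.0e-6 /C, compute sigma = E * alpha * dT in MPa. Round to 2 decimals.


sigma = E * alpha * dT
sigma = 205000 * 11.0e-6 * 39.5
sigma = 2.255 * 39.5
sigma = 89.07 MPa

89.07


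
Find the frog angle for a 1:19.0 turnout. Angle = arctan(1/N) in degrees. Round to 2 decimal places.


1/N = 1/19.0 = 0.052632
angle = arctan(0.052632) = 0.052583 rad
angle = 0.052583 * 180/pi = 3.01 degrees

3.01


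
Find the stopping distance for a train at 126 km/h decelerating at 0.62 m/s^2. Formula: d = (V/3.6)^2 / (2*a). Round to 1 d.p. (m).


Convert speed: V = 126 / 3.6 = 35.0 m/s
V^2 = 1225.0
d = 1225.0 / (2 * 0.62)
d = 1225.0 / 1.24
d = 987.9 m

987.9


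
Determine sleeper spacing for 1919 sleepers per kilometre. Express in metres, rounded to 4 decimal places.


Spacing = 1000 m / number of sleepers
Spacing = 1000 / 1919
Spacing = 0.5211 m

0.5211


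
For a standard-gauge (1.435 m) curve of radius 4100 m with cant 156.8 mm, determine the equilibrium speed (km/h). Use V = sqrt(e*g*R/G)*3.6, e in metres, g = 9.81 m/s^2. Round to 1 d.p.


Convert cant: e = 156.8 mm = 0.1568 m
V_ms = sqrt(0.1568 * 9.81 * 4100 / 1.435)
V_ms = sqrt(4394.88) = 66.2939 m/s
V = 66.2939 * 3.6 = 238.7 km/h

238.7


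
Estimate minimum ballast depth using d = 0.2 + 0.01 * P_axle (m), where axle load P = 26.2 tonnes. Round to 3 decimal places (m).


d = 0.2 + 0.01 * 26.2
d = 0.2 + 0.262
d = 0.462 m

0.462


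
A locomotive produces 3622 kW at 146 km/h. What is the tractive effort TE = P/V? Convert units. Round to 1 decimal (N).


Convert: P = 3622 kW = 3622000 W
V = 146 / 3.6 = 40.5556 m/s
TE = 3622000 / 40.5556
TE = 89309.6 N

89309.6


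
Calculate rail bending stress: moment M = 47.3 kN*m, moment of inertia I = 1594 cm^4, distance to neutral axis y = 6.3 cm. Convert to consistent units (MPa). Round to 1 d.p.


Convert units:
M = 47.3 kN*m = 47300000 N*mm
y = 6.3 cm = 63 mm
I = 1594 cm^4 = 15940000 mm^4
sigma = 47300000 * 63 / 15940000
sigma = 186.9 MPa

186.9


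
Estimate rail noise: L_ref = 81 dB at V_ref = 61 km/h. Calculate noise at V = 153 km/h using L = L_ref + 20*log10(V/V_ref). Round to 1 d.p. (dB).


V/V_ref = 153 / 61 = 2.508197
log10(2.508197) = 0.399362
20 * 0.399362 = 7.9872
L = 81 + 7.9872 = 89.0 dB

89.0


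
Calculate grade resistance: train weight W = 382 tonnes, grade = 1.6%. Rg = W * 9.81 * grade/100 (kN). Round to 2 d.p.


Rg = W * 9.81 * grade / 100
Rg = 382 * 9.81 * 1.6 / 100
Rg = 3747.42 * 0.016
Rg = 59.96 kN

59.96


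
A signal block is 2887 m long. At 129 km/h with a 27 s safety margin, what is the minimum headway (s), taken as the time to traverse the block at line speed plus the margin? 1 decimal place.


V = 129 / 3.6 = 35.8333 m/s
Block traversal time = 2887 / 35.8333 = 80.5674 s
Headway = 80.5674 + 27
Headway = 107.6 s

107.6


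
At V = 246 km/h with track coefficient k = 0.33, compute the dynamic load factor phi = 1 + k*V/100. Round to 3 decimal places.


phi = 1 + k * V / 100
phi = 1 + 0.33 * 246 / 100
phi = 1 + 0.8118
phi = 1.812

1.812


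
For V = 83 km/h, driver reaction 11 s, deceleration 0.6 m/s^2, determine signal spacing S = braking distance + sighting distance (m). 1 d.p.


V = 83 / 3.6 = 23.0556 m/s
Braking distance = 23.0556^2 / (2*0.6) = 442.9655 m
Sighting distance = 23.0556 * 11 = 253.6111 m
S = 442.9655 + 253.6111 = 696.6 m

696.6


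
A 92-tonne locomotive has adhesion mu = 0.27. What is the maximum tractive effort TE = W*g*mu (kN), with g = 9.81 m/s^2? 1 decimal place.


TE_max = W * g * mu
TE_max = 92 * 9.81 * 0.27
TE_max = 902.52 * 0.27
TE_max = 243.7 kN

243.7


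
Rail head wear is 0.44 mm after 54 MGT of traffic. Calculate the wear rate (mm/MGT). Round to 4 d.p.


Wear rate = total wear / cumulative tonnage
Rate = 0.44 / 54
Rate = 0.0081 mm/MGT

0.0081


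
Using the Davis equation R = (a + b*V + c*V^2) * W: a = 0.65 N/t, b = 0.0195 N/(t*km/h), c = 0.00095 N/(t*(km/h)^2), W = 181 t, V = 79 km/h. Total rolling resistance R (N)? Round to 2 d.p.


b*V = 0.0195 * 79 = 1.5405
c*V^2 = 0.00095 * 6241 = 5.92895
R_per_t = 0.65 + 1.5405 + 5.92895 = 8.11945 N/t
R_total = 8.11945 * 181 = 1469.62 N

1469.62


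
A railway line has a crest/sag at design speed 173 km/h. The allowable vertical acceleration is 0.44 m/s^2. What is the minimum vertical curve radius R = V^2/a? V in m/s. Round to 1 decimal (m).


Convert speed: V = 173 / 3.6 = 48.0556 m/s
V^2 = 2309.3364 m^2/s^2
R_v = 2309.3364 / 0.44
R_v = 5248.5 m

5248.5


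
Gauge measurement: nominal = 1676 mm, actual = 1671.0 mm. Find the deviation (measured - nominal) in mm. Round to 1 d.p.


Deviation = measured - nominal
Deviation = 1671.0 - 1676
Deviation = -5.0 mm

-5.0


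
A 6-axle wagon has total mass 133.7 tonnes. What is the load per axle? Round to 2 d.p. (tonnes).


Load per axle = total weight / number of axles
Load = 133.7 / 6
Load = 22.28 tonnes

22.28


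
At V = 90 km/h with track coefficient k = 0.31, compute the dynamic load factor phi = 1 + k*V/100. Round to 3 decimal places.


phi = 1 + k * V / 100
phi = 1 + 0.31 * 90 / 100
phi = 1 + 0.279
phi = 1.279

1.279


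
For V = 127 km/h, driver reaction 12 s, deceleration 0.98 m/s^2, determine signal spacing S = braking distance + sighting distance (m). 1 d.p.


V = 127 / 3.6 = 35.2778 m/s
Braking distance = 35.2778^2 / (2*0.98) = 634.96 m
Sighting distance = 35.2778 * 12 = 423.3333 m
S = 634.96 + 423.3333 = 1058.3 m

1058.3


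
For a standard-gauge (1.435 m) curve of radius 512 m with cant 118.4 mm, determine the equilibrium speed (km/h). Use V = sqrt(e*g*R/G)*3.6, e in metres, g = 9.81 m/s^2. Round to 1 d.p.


Convert cant: e = 118.4 mm = 0.1184 m
V_ms = sqrt(0.1184 * 9.81 * 512 / 1.435)
V_ms = sqrt(414.418152) = 20.3573 m/s
V = 20.3573 * 3.6 = 73.3 km/h

73.3


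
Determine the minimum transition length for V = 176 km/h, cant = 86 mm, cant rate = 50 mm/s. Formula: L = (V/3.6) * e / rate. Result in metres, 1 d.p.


Convert speed: V = 176 / 3.6 = 48.8889 m/s
L = 48.8889 * 86 / 50
L = 4204.4444 / 50
L = 84.1 m

84.1
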